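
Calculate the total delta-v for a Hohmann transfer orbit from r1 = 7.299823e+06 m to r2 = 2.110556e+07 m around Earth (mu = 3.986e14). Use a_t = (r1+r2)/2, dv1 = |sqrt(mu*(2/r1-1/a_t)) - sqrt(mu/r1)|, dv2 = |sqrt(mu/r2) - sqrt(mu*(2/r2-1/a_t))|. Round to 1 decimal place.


Step 1: Transfer semi-major axis a_t = (7.299823e+06 + 2.110556e+07) / 2 = 1.420269e+07 m
Step 2: v1 (circular at r1) = sqrt(mu/r1) = 7389.46 m/s
Step 3: v_t1 = sqrt(mu*(2/r1 - 1/a_t)) = 9007.94 m/s
Step 4: dv1 = |9007.94 - 7389.46| = 1618.49 m/s
Step 5: v2 (circular at r2) = 4345.8 m/s, v_t2 = 3115.6 m/s
Step 6: dv2 = |4345.8 - 3115.6| = 1230.21 m/s
Step 7: Total delta-v = 1618.49 + 1230.21 = 2848.7 m/s

2848.7


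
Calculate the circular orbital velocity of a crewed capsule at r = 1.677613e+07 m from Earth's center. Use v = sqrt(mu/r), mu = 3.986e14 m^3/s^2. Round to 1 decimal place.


Step 1: mu / r = 3.986e14 / 1.677613e+07 = 23759949.4043
Step 2: v = sqrt(23759949.4043) = 4874.4 m/s

4874.4


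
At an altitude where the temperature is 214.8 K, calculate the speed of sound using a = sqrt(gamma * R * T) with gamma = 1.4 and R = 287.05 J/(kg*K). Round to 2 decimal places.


Step 1: gamma * R * T = 1.4 * 287.05 * 214.8 = 86321.676
Step 2: a = sqrt(86321.676) = 293.81 m/s

293.81


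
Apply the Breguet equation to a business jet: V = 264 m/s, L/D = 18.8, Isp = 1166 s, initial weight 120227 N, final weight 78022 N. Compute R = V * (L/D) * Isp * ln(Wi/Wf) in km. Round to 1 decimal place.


Step 1: Coefficient = V * (L/D) * Isp = 264 * 18.8 * 1166 = 5787091.2 m
Step 2: Wi/Wf = 120227 / 78022 = 1.540937
Step 3: ln(1.540937) = 0.432391
Step 4: R = 5787091.2 * 0.432391 = 2502284.9 m = 2502.3 km

2502.3


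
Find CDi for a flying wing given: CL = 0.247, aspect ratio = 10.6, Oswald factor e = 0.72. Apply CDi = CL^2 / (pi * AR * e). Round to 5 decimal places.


Step 1: CL^2 = 0.247^2 = 0.061009
Step 2: pi * AR * e = 3.14159 * 10.6 * 0.72 = 23.976635
Step 3: CDi = 0.061009 / 23.976635 = 0.00254

0.00254


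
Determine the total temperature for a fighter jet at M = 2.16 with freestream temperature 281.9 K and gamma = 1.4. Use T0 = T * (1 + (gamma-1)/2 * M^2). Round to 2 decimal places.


Step 1: (gamma-1)/2 = 0.2
Step 2: M^2 = 4.6656
Step 3: 1 + 0.2 * 4.6656 = 1.93312
Step 4: T0 = 281.9 * 1.93312 = 544.95 K

544.95


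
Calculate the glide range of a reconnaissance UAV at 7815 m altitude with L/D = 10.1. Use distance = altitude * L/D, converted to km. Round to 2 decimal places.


Step 1: Glide distance = altitude * L/D = 7815 * 10.1 = 78931.5 m
Step 2: Convert to km: 78931.5 / 1000 = 78.93 km

78.93


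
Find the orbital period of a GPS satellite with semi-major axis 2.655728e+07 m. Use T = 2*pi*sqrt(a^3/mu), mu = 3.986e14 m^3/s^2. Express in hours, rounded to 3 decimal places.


Step 1: a^3 / mu = 1.873056e+22 / 3.986e14 = 4.699087e+07
Step 2: sqrt(4.699087e+07) = 6854.9887 s
Step 3: T = 2*pi * 6854.9887 = 43071.16 s
Step 4: T in hours = 43071.16 / 3600 = 11.964 hours

11.964


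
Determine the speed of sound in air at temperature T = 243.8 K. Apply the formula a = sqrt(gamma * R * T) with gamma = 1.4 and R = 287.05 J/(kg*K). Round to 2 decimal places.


Step 1: gamma * R * T = 1.4 * 287.05 * 243.8 = 97975.906
Step 2: a = sqrt(97975.906) = 313.01 m/s

313.01


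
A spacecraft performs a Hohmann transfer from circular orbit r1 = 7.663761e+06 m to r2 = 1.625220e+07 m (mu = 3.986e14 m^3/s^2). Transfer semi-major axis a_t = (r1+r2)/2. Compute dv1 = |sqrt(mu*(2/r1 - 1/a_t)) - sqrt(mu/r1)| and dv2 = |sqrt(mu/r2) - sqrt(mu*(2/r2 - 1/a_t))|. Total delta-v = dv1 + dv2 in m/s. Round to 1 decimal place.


Step 1: Transfer semi-major axis a_t = (7.663761e+06 + 1.625220e+07) / 2 = 1.195798e+07 m
Step 2: v1 (circular at r1) = sqrt(mu/r1) = 7211.87 m/s
Step 3: v_t1 = sqrt(mu*(2/r1 - 1/a_t)) = 8407.65 m/s
Step 4: dv1 = |8407.65 - 7211.87| = 1195.79 m/s
Step 5: v2 (circular at r2) = 4952.36 m/s, v_t2 = 3964.65 m/s
Step 6: dv2 = |4952.36 - 3964.65| = 987.72 m/s
Step 7: Total delta-v = 1195.79 + 987.72 = 2183.5 m/s

2183.5


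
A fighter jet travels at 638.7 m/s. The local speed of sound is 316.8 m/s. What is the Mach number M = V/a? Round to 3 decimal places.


Step 1: M = V / a = 638.7 / 316.8
Step 2: M = 2.016

2.016


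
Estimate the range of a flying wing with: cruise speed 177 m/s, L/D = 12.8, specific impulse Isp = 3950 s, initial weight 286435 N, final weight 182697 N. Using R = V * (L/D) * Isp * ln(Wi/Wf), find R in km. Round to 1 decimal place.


Step 1: Coefficient = V * (L/D) * Isp = 177 * 12.8 * 3950 = 8949120.0 m
Step 2: Wi/Wf = 286435 / 182697 = 1.567814
Step 3: ln(1.567814) = 0.449683
Step 4: R = 8949120.0 * 0.449683 = 4024263.5 m = 4024.3 km

4024.3


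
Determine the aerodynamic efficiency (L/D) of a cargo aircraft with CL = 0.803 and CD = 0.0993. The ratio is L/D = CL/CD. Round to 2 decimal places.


Step 1: L/D = CL / CD = 0.803 / 0.0993
Step 2: L/D = 8.09

8.09


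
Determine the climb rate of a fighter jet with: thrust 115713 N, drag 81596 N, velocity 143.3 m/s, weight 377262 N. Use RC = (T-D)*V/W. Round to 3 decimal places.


Step 1: Excess thrust = T - D = 115713 - 81596 = 34117 N
Step 2: Excess power = 34117 * 143.3 = 4888966.1 W
Step 3: RC = 4888966.1 / 377262 = 12.959 m/s

12.959


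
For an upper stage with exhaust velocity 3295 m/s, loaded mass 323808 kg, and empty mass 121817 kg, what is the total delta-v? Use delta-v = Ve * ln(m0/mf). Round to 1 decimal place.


Step 1: Mass ratio m0/mf = 323808 / 121817 = 2.658151
Step 2: ln(2.658151) = 0.977631
Step 3: delta-v = 3295 * 0.977631 = 3221.3 m/s

3221.3


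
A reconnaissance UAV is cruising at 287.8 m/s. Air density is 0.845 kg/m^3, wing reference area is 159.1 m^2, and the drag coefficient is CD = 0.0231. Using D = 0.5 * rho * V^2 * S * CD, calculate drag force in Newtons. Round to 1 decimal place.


Step 1: Dynamic pressure q = 0.5 * 0.845 * 287.8^2 = 34995.1849 Pa
Step 2: Drag D = q * S * CD = 34995.1849 * 159.1 * 0.0231
Step 3: D = 128614.7 N

128614.7


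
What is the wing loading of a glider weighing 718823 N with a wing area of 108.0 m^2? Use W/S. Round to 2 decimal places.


Step 1: Wing loading = W / S = 718823 / 108.0
Step 2: Wing loading = 6655.77 N/m^2

6655.77


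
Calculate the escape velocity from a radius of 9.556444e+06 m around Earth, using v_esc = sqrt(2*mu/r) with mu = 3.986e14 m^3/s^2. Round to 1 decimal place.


Step 1: 2*mu/r = 2 * 3.986e14 / 9.556444e+06 = 83420150.8427
Step 2: v_esc = sqrt(83420150.8427) = 9133.5 m/s

9133.5


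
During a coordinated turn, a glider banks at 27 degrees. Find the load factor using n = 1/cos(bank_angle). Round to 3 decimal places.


Step 1: Convert 27 degrees to radians = 0.471239
Step 2: cos(27 deg) = 0.891007
Step 3: n = 1 / 0.891007 = 1.122

1.122


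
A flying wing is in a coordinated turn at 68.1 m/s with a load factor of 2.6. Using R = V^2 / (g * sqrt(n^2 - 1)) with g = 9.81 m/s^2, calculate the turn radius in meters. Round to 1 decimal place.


Step 1: V^2 = 68.1^2 = 4637.61
Step 2: n^2 - 1 = 2.6^2 - 1 = 5.76
Step 3: sqrt(5.76) = 2.4
Step 4: R = 4637.61 / (9.81 * 2.4) = 197.0 m

197.0


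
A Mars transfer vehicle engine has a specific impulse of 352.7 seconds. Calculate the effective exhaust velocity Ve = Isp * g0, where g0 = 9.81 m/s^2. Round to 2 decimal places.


Step 1: Ve = Isp * g0 = 352.7 * 9.81
Step 2: Ve = 3459.99 m/s

3459.99


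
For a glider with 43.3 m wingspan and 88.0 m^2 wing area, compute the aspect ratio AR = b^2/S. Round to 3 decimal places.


Step 1: b^2 = 43.3^2 = 1874.89
Step 2: AR = 1874.89 / 88.0 = 21.306

21.306


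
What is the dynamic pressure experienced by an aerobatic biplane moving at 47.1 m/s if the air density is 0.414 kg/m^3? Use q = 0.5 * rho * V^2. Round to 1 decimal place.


Step 1: V^2 = 47.1^2 = 2218.41
Step 2: q = 0.5 * 0.414 * 2218.41
Step 3: q = 459.2 Pa

459.2


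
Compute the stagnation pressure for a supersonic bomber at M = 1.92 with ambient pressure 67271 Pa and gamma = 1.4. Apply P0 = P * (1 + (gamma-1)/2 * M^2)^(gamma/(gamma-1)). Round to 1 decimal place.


Step 1: (gamma-1)/2 * M^2 = 0.2 * 3.6864 = 0.73728
Step 2: 1 + 0.73728 = 1.73728
Step 3: Exponent gamma/(gamma-1) = 3.5
Step 4: P0 = 67271 * 1.73728^3.5 = 464913.6 Pa

464913.6


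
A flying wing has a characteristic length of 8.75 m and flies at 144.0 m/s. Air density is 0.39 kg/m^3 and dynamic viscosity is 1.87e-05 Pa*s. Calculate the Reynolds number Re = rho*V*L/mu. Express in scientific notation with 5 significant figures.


Step 1: Numerator = rho * V * L = 0.39 * 144.0 * 8.75 = 491.4
Step 2: Re = 491.4 / 1.87e-05
Step 3: Re = 2.6278e+07

2.6278e+07


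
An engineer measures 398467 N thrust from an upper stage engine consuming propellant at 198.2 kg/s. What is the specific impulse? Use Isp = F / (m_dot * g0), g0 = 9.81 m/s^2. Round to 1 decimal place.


Step 1: m_dot * g0 = 198.2 * 9.81 = 1944.34
Step 2: Isp = 398467 / 1944.34 = 204.9 s

204.9


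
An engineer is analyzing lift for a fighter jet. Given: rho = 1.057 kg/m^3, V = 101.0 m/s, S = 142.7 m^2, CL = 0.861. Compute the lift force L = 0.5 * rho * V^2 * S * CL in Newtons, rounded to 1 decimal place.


Step 1: Calculate dynamic pressure q = 0.5 * 1.057 * 101.0^2 = 0.5 * 1.057 * 10201.0 = 5391.2285 Pa
Step 2: Multiply by wing area and lift coefficient: L = 5391.2285 * 142.7 * 0.861
Step 3: L = 769328.3069 * 0.861 = 662391.7 N

662391.7


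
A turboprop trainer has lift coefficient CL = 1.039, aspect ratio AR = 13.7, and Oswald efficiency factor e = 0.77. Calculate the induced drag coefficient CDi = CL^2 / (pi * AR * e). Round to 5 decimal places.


Step 1: CL^2 = 1.039^2 = 1.079521
Step 2: pi * AR * e = 3.14159 * 13.7 * 0.77 = 33.140661
Step 3: CDi = 1.079521 / 33.140661 = 0.03257

0.03257


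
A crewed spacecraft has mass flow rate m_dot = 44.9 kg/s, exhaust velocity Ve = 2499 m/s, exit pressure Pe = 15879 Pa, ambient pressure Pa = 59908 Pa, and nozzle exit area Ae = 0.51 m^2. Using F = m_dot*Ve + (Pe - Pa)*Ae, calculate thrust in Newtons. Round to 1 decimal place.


Step 1: Momentum thrust = m_dot * Ve = 44.9 * 2499 = 112205.1 N
Step 2: Pressure thrust = (Pe - Pa) * Ae = (15879 - 59908) * 0.51 = -22454.79 N
Step 3: Total thrust F = 112205.1 + -22454.79 = 89750.3 N

89750.3


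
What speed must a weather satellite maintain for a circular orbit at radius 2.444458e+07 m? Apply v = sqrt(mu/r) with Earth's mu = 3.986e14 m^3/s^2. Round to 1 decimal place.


Step 1: mu / r = 3.986e14 / 2.444458e+07 = 16306273.2107
Step 2: v = sqrt(16306273.2107) = 4038.1 m/s

4038.1


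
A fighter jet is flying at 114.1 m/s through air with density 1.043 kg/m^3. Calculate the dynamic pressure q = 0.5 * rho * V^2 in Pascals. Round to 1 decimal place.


Step 1: V^2 = 114.1^2 = 13018.81
Step 2: q = 0.5 * 1.043 * 13018.81
Step 3: q = 6789.3 Pa

6789.3


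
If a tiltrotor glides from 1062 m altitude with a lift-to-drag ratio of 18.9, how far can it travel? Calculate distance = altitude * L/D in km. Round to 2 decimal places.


Step 1: Glide distance = altitude * L/D = 1062 * 18.9 = 20071.8 m
Step 2: Convert to km: 20071.8 / 1000 = 20.07 km

20.07


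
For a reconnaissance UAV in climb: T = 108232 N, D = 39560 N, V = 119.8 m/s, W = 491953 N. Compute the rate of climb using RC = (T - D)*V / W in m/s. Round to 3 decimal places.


Step 1: Excess thrust = T - D = 108232 - 39560 = 68672 N
Step 2: Excess power = 68672 * 119.8 = 8226905.6 W
Step 3: RC = 8226905.6 / 491953 = 16.723 m/s

16.723


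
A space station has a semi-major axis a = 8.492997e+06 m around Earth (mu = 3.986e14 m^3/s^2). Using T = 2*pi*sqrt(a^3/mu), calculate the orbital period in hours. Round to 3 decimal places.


Step 1: a^3 / mu = 6.126083e+20 / 3.986e14 = 1.536900e+06
Step 2: sqrt(1.536900e+06) = 1239.7177 s
Step 3: T = 2*pi * 1239.7177 = 7789.38 s
Step 4: T in hours = 7789.38 / 3600 = 2.164 hours

2.164


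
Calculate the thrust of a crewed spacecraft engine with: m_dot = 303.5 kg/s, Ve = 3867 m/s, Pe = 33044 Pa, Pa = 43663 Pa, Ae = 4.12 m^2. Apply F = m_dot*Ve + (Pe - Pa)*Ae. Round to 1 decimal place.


Step 1: Momentum thrust = m_dot * Ve = 303.5 * 3867 = 1173634.5 N
Step 2: Pressure thrust = (Pe - Pa) * Ae = (33044 - 43663) * 4.12 = -43750.28 N
Step 3: Total thrust F = 1173634.5 + -43750.28 = 1129884.2 N

1129884.2


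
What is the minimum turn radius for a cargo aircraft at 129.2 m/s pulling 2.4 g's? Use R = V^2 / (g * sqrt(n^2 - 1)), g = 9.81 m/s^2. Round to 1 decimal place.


Step 1: V^2 = 129.2^2 = 16692.64
Step 2: n^2 - 1 = 2.4^2 - 1 = 4.76
Step 3: sqrt(4.76) = 2.181742
Step 4: R = 16692.64 / (9.81 * 2.181742) = 779.9 m

779.9


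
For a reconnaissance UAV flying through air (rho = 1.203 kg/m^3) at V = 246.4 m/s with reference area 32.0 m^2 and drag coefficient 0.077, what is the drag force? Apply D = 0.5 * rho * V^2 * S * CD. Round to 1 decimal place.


Step 1: Dynamic pressure q = 0.5 * 1.203 * 246.4^2 = 36518.8454 Pa
Step 2: Drag D = q * S * CD = 36518.8454 * 32.0 * 0.077
Step 3: D = 89982.4 N

89982.4


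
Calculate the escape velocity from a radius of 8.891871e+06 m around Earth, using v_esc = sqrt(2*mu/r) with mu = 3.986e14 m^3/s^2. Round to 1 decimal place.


Step 1: 2*mu/r = 2 * 3.986e14 / 8.891871e+06 = 89654921.8944
Step 2: v_esc = sqrt(89654921.8944) = 9468.6 m/s

9468.6


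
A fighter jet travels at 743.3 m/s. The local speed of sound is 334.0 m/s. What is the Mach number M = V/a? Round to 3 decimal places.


Step 1: M = V / a = 743.3 / 334.0
Step 2: M = 2.225

2.225


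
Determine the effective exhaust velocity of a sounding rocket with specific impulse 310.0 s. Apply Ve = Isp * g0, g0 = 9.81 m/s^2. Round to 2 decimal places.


Step 1: Ve = Isp * g0 = 310.0 * 9.81
Step 2: Ve = 3041.10 m/s

3041.10


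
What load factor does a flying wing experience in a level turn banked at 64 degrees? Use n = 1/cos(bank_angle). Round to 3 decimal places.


Step 1: Convert 64 degrees to radians = 1.117011
Step 2: cos(64 deg) = 0.438371
Step 3: n = 1 / 0.438371 = 2.281

2.281


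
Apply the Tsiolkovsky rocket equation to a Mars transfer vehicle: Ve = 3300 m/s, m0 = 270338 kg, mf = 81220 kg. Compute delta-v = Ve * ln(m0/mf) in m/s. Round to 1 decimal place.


Step 1: Mass ratio m0/mf = 270338 / 81220 = 3.328466
Step 2: ln(3.328466) = 1.202512
Step 3: delta-v = 3300 * 1.202512 = 3968.3 m/s

3968.3


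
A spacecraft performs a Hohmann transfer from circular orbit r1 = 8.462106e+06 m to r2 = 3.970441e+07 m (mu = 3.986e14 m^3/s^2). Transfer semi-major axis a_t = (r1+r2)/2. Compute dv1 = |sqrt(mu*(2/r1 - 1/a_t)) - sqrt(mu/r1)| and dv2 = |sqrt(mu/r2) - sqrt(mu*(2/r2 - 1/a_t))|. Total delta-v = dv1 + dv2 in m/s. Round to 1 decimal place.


Step 1: Transfer semi-major axis a_t = (8.462106e+06 + 3.970441e+07) / 2 = 2.408326e+07 m
Step 2: v1 (circular at r1) = sqrt(mu/r1) = 6863.24 m/s
Step 3: v_t1 = sqrt(mu*(2/r1 - 1/a_t)) = 8812.34 m/s
Step 4: dv1 = |8812.34 - 6863.24| = 1949.09 m/s
Step 5: v2 (circular at r2) = 3168.47 m/s, v_t2 = 1878.15 m/s
Step 6: dv2 = |3168.47 - 1878.15| = 1290.31 m/s
Step 7: Total delta-v = 1949.09 + 1290.31 = 3239.4 m/s

3239.4


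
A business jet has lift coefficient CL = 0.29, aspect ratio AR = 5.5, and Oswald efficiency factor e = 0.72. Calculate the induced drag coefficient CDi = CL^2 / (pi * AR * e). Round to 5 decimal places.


Step 1: CL^2 = 0.29^2 = 0.0841
Step 2: pi * AR * e = 3.14159 * 5.5 * 0.72 = 12.440707
Step 3: CDi = 0.0841 / 12.440707 = 0.00676

0.00676


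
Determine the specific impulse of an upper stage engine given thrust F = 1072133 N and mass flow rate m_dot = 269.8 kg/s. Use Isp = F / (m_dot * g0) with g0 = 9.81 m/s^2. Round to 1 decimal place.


Step 1: m_dot * g0 = 269.8 * 9.81 = 2646.74
Step 2: Isp = 1072133 / 2646.74 = 405.1 s

405.1


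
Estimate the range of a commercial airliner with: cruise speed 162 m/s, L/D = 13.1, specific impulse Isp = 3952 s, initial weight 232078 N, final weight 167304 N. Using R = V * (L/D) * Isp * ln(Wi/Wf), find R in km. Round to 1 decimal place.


Step 1: Coefficient = V * (L/D) * Isp = 162 * 13.1 * 3952 = 8386934.4 m
Step 2: Wi/Wf = 232078 / 167304 = 1.387163
Step 3: ln(1.387163) = 0.327261
Step 4: R = 8386934.4 * 0.327261 = 2744716.6 m = 2744.7 km

2744.7


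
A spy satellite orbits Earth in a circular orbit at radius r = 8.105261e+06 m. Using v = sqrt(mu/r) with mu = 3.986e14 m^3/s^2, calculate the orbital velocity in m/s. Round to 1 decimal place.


Step 1: mu / r = 3.986e14 / 8.105261e+06 = 49177935.1707
Step 2: v = sqrt(49177935.1707) = 7012.7 m/s

7012.7


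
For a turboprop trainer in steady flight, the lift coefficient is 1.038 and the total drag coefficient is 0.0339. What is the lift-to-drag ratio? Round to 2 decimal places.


Step 1: L/D = CL / CD = 1.038 / 0.0339
Step 2: L/D = 30.62

30.62


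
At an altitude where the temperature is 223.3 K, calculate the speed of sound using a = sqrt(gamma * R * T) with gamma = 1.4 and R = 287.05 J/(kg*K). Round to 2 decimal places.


Step 1: gamma * R * T = 1.4 * 287.05 * 223.3 = 89737.571
Step 2: a = sqrt(89737.571) = 299.56 m/s

299.56


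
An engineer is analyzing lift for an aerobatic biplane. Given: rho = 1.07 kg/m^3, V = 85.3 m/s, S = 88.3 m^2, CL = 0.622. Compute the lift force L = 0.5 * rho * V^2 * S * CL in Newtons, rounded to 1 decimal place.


Step 1: Calculate dynamic pressure q = 0.5 * 1.07 * 85.3^2 = 0.5 * 1.07 * 7276.09 = 3892.7081 Pa
Step 2: Multiply by wing area and lift coefficient: L = 3892.7081 * 88.3 * 0.622
Step 3: L = 343726.1296 * 0.622 = 213797.7 N

213797.7


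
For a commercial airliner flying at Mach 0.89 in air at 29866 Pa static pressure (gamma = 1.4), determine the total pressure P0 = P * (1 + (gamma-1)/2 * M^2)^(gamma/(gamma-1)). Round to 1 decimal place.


Step 1: (gamma-1)/2 * M^2 = 0.2 * 0.7921 = 0.15842
Step 2: 1 + 0.15842 = 1.15842
Step 3: Exponent gamma/(gamma-1) = 3.5
Step 4: P0 = 29866 * 1.15842^3.5 = 49969.9 Pa

49969.9


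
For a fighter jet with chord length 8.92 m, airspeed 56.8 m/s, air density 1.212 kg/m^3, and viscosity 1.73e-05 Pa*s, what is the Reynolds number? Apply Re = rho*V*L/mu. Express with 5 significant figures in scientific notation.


Step 1: Numerator = rho * V * L = 1.212 * 56.8 * 8.92 = 614.067072
Step 2: Re = 614.067072 / 1.73e-05
Step 3: Re = 3.5495e+07

3.5495e+07


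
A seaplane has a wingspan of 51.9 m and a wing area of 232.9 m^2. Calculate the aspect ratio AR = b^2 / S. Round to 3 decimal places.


Step 1: b^2 = 51.9^2 = 2693.61
Step 2: AR = 2693.61 / 232.9 = 11.566

11.566


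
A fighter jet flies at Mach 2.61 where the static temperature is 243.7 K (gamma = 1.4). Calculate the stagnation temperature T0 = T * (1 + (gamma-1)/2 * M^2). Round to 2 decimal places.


Step 1: (gamma-1)/2 = 0.2
Step 2: M^2 = 6.8121
Step 3: 1 + 0.2 * 6.8121 = 2.36242
Step 4: T0 = 243.7 * 2.36242 = 575.72 K

575.72


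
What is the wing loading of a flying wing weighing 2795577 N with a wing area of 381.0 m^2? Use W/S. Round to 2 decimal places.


Step 1: Wing loading = W / S = 2795577 / 381.0
Step 2: Wing loading = 7337.47 N/m^2

7337.47


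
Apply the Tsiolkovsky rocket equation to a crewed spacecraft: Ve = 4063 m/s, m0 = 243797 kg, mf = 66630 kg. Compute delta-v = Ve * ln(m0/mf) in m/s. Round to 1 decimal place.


Step 1: Mass ratio m0/mf = 243797 / 66630 = 3.658967
Step 2: ln(3.658967) = 1.297181
Step 3: delta-v = 4063 * 1.297181 = 5270.4 m/s

5270.4


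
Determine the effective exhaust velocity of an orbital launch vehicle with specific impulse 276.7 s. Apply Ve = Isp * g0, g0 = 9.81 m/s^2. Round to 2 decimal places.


Step 1: Ve = Isp * g0 = 276.7 * 9.81
Step 2: Ve = 2714.43 m/s

2714.43


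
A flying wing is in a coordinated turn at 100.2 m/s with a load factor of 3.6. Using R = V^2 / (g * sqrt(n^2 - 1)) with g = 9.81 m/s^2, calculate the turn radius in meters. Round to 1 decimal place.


Step 1: V^2 = 100.2^2 = 10040.04
Step 2: n^2 - 1 = 3.6^2 - 1 = 11.96
Step 3: sqrt(11.96) = 3.458323
Step 4: R = 10040.04 / (9.81 * 3.458323) = 295.9 m

295.9


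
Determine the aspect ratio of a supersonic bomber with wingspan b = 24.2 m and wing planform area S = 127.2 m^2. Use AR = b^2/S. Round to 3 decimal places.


Step 1: b^2 = 24.2^2 = 585.64
Step 2: AR = 585.64 / 127.2 = 4.604

4.604


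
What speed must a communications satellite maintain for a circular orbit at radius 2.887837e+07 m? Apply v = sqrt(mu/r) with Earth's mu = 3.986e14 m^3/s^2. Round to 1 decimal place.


Step 1: mu / r = 3.986e14 / 2.887837e+07 = 13802718.0897
Step 2: v = sqrt(13802718.0897) = 3715.2 m/s

3715.2


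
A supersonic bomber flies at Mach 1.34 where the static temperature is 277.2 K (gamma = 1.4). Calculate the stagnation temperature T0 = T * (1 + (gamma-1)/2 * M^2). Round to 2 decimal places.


Step 1: (gamma-1)/2 = 0.2
Step 2: M^2 = 1.7956
Step 3: 1 + 0.2 * 1.7956 = 1.35912
Step 4: T0 = 277.2 * 1.35912 = 376.75 K

376.75


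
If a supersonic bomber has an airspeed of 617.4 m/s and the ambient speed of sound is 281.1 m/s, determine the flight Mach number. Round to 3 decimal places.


Step 1: M = V / a = 617.4 / 281.1
Step 2: M = 2.196

2.196


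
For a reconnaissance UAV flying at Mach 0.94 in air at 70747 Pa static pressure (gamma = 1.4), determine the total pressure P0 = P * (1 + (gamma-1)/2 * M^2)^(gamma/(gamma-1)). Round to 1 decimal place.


Step 1: (gamma-1)/2 * M^2 = 0.2 * 0.8836 = 0.17672
Step 2: 1 + 0.17672 = 1.17672
Step 3: Exponent gamma/(gamma-1) = 3.5
Step 4: P0 = 70747 * 1.17672^3.5 = 125044.3 Pa

125044.3


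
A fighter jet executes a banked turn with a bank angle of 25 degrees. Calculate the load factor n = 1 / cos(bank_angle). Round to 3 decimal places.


Step 1: Convert 25 degrees to radians = 0.436332
Step 2: cos(25 deg) = 0.906308
Step 3: n = 1 / 0.906308 = 1.103

1.103


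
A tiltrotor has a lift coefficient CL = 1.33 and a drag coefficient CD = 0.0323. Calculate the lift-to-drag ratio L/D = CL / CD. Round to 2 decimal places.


Step 1: L/D = CL / CD = 1.33 / 0.0323
Step 2: L/D = 41.18

41.18


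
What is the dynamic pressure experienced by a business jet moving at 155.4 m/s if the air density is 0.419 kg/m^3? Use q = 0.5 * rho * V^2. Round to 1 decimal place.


Step 1: V^2 = 155.4^2 = 24149.16
Step 2: q = 0.5 * 0.419 * 24149.16
Step 3: q = 5059.2 Pa

5059.2


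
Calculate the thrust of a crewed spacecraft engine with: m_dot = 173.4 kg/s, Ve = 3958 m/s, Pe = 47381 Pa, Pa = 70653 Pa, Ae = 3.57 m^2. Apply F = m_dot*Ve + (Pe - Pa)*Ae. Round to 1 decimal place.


Step 1: Momentum thrust = m_dot * Ve = 173.4 * 3958 = 686317.2 N
Step 2: Pressure thrust = (Pe - Pa) * Ae = (47381 - 70653) * 3.57 = -83081.04 N
Step 3: Total thrust F = 686317.2 + -83081.04 = 603236.2 N

603236.2


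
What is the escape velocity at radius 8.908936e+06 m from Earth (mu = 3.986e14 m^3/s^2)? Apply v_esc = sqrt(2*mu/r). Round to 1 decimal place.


Step 1: 2*mu/r = 2 * 3.986e14 / 8.908936e+06 = 89483188.5648
Step 2: v_esc = sqrt(89483188.5648) = 9459.6 m/s

9459.6


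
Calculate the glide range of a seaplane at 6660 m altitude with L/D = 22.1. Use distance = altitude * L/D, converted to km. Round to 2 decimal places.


Step 1: Glide distance = altitude * L/D = 6660 * 22.1 = 147186.0 m
Step 2: Convert to km: 147186.0 / 1000 = 147.19 km

147.19


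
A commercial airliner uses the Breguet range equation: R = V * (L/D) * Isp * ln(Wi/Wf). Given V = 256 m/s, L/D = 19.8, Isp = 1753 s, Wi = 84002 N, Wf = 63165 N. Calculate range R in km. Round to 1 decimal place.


Step 1: Coefficient = V * (L/D) * Isp = 256 * 19.8 * 1753 = 8885606.4 m
Step 2: Wi/Wf = 84002 / 63165 = 1.329882
Step 3: ln(1.329882) = 0.28509
Step 4: R = 8885606.4 * 0.28509 = 2533199.8 m = 2533.2 km

2533.2


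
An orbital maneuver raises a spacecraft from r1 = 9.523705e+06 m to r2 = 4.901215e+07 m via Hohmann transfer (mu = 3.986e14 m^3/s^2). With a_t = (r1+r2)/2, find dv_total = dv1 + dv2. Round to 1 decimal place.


Step 1: Transfer semi-major axis a_t = (9.523705e+06 + 4.901215e+07) / 2 = 2.926793e+07 m
Step 2: v1 (circular at r1) = sqrt(mu/r1) = 6469.42 m/s
Step 3: v_t1 = sqrt(mu*(2/r1 - 1/a_t)) = 8371.85 m/s
Step 4: dv1 = |8371.85 - 6469.42| = 1902.43 m/s
Step 5: v2 (circular at r2) = 2851.78 m/s, v_t2 = 1626.76 m/s
Step 6: dv2 = |2851.78 - 1626.76| = 1225.02 m/s
Step 7: Total delta-v = 1902.43 + 1225.02 = 3127.5 m/s

3127.5


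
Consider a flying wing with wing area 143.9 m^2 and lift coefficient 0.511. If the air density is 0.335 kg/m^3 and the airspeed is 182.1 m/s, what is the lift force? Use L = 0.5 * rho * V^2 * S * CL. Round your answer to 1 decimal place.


Step 1: Calculate dynamic pressure q = 0.5 * 0.335 * 182.1^2 = 0.5 * 0.335 * 33160.41 = 5554.3687 Pa
Step 2: Multiply by wing area and lift coefficient: L = 5554.3687 * 143.9 * 0.511
Step 3: L = 799273.6523 * 0.511 = 408428.8 N

408428.8


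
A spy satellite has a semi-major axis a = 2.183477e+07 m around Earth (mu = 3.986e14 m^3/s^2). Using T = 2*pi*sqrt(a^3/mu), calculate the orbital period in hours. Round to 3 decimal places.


Step 1: a^3 / mu = 1.040988e+22 / 3.986e14 = 2.611611e+07
Step 2: sqrt(2.611611e+07) = 5110.3928 s
Step 3: T = 2*pi * 5110.3928 = 32109.55 s
Step 4: T in hours = 32109.55 / 3600 = 8.919 hours

8.919


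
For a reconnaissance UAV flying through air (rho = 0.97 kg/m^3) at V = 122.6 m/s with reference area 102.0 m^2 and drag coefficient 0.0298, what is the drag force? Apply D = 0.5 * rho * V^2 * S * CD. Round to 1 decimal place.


Step 1: Dynamic pressure q = 0.5 * 0.97 * 122.6^2 = 7289.9186 Pa
Step 2: Drag D = q * S * CD = 7289.9186 * 102.0 * 0.0298
Step 3: D = 22158.4 N

22158.4


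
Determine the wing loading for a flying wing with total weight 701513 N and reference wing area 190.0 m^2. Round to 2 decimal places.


Step 1: Wing loading = W / S = 701513 / 190.0
Step 2: Wing loading = 3692.17 N/m^2

3692.17


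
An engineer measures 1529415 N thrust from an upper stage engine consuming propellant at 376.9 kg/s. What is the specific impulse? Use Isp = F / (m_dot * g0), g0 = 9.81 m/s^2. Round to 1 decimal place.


Step 1: m_dot * g0 = 376.9 * 9.81 = 3697.39
Step 2: Isp = 1529415 / 3697.39 = 413.6 s

413.6


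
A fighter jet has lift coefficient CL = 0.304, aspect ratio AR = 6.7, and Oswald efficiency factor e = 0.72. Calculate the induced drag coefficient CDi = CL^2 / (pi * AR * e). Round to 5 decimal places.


Step 1: CL^2 = 0.304^2 = 0.092416
Step 2: pi * AR * e = 3.14159 * 6.7 * 0.72 = 15.155043
Step 3: CDi = 0.092416 / 15.155043 = 0.00610

0.00610


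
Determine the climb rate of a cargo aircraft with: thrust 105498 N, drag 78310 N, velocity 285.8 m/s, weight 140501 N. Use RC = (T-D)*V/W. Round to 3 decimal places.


Step 1: Excess thrust = T - D = 105498 - 78310 = 27188 N
Step 2: Excess power = 27188 * 285.8 = 7770330.4 W
Step 3: RC = 7770330.4 / 140501 = 55.304 m/s

55.304


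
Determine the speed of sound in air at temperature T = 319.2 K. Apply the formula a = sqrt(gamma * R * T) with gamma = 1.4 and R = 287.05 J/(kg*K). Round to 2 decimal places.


Step 1: gamma * R * T = 1.4 * 287.05 * 319.2 = 128276.904
Step 2: a = sqrt(128276.904) = 358.16 m/s

358.16


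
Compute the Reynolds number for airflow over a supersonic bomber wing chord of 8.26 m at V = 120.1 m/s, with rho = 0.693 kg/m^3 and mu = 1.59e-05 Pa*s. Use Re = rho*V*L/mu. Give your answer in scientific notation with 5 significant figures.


Step 1: Numerator = rho * V * L = 0.693 * 120.1 * 8.26 = 687.474018
Step 2: Re = 687.474018 / 1.59e-05
Step 3: Re = 4.3237e+07

4.3237e+07


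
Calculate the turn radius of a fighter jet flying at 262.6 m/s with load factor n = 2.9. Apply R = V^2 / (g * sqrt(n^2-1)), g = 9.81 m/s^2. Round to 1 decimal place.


Step 1: V^2 = 262.6^2 = 68958.76
Step 2: n^2 - 1 = 2.9^2 - 1 = 7.41
Step 3: sqrt(7.41) = 2.722132
Step 4: R = 68958.76 / (9.81 * 2.722132) = 2582.3 m

2582.3


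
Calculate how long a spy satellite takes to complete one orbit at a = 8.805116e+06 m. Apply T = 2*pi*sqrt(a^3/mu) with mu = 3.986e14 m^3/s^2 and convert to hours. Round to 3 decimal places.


Step 1: a^3 / mu = 6.826612e+20 / 3.986e14 = 1.712647e+06
Step 2: sqrt(1.712647e+06) = 1308.6815 s
Step 3: T = 2*pi * 1308.6815 = 8222.69 s
Step 4: T in hours = 8222.69 / 3600 = 2.284 hours

2.284


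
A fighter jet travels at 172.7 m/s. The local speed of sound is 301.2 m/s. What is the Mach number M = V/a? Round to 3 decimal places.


Step 1: M = V / a = 172.7 / 301.2
Step 2: M = 0.573

0.573


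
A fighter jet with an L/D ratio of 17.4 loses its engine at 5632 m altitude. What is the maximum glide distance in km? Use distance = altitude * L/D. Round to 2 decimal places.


Step 1: Glide distance = altitude * L/D = 5632 * 17.4 = 97996.8 m
Step 2: Convert to km: 97996.8 / 1000 = 98.00 km

98.00


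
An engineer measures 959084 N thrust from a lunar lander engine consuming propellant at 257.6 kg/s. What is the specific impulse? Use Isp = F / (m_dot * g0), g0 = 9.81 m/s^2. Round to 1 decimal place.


Step 1: m_dot * g0 = 257.6 * 9.81 = 2527.06
Step 2: Isp = 959084 / 2527.06 = 379.5 s

379.5


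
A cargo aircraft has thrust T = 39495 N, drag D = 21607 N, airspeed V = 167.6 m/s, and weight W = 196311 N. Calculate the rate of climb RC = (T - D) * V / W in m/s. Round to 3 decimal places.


Step 1: Excess thrust = T - D = 39495 - 21607 = 17888 N
Step 2: Excess power = 17888 * 167.6 = 2998028.8 W
Step 3: RC = 2998028.8 / 196311 = 15.272 m/s

15.272


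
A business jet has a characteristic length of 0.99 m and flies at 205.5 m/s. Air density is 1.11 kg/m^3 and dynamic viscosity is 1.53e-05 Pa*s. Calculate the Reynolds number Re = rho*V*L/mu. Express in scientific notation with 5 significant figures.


Step 1: Numerator = rho * V * L = 1.11 * 205.5 * 0.99 = 225.82395
Step 2: Re = 225.82395 / 1.53e-05
Step 3: Re = 1.4760e+07

1.4760e+07


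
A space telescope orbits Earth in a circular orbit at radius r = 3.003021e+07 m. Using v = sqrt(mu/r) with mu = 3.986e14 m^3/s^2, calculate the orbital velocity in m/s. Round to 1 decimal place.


Step 1: mu / r = 3.986e14 / 3.003021e+07 = 13273300.4531
Step 2: v = sqrt(13273300.4531) = 3643.3 m/s

3643.3


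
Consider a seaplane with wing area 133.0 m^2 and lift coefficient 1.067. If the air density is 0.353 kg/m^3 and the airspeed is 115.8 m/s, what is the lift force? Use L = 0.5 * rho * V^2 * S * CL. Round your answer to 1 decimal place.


Step 1: Calculate dynamic pressure q = 0.5 * 0.353 * 115.8^2 = 0.5 * 0.353 * 13409.64 = 2366.8015 Pa
Step 2: Multiply by wing area and lift coefficient: L = 2366.8015 * 133.0 * 1.067
Step 3: L = 314784.5942 * 1.067 = 335875.2 N

335875.2


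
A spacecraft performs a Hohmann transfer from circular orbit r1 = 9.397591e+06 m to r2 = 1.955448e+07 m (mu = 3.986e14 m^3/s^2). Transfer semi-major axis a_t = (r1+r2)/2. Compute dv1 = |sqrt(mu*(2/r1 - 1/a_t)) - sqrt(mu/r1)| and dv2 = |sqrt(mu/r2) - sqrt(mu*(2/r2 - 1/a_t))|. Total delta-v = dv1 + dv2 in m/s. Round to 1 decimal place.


Step 1: Transfer semi-major axis a_t = (9.397591e+06 + 1.955448e+07) / 2 = 1.447604e+07 m
Step 2: v1 (circular at r1) = sqrt(mu/r1) = 6512.69 m/s
Step 3: v_t1 = sqrt(mu*(2/r1 - 1/a_t)) = 7569.35 m/s
Step 4: dv1 = |7569.35 - 6512.69| = 1056.66 m/s
Step 5: v2 (circular at r2) = 4514.87 m/s, v_t2 = 3637.72 m/s
Step 6: dv2 = |4514.87 - 3637.72| = 877.16 m/s
Step 7: Total delta-v = 1056.66 + 877.16 = 1933.8 m/s

1933.8


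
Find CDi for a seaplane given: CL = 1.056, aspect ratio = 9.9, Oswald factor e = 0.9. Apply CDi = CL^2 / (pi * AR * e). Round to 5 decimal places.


Step 1: CL^2 = 1.056^2 = 1.115136
Step 2: pi * AR * e = 3.14159 * 9.9 * 0.9 = 27.991591
Step 3: CDi = 1.115136 / 27.991591 = 0.03984

0.03984


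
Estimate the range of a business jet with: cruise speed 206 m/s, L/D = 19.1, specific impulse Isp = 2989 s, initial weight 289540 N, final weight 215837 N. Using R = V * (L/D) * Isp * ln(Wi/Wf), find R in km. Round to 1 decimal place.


Step 1: Coefficient = V * (L/D) * Isp = 206 * 19.1 * 2989 = 11760519.4 m
Step 2: Wi/Wf = 289540 / 215837 = 1.341475
Step 3: ln(1.341475) = 0.29377
Step 4: R = 11760519.4 * 0.29377 = 3454887.4 m = 3454.9 km

3454.9


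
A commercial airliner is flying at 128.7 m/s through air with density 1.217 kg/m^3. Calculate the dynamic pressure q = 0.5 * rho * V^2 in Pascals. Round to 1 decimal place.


Step 1: V^2 = 128.7^2 = 16563.69
Step 2: q = 0.5 * 1.217 * 16563.69
Step 3: q = 10079.0 Pa

10079.0


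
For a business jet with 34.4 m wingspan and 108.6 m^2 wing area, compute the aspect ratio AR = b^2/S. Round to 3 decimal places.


Step 1: b^2 = 34.4^2 = 1183.36
Step 2: AR = 1183.36 / 108.6 = 10.897

10.897


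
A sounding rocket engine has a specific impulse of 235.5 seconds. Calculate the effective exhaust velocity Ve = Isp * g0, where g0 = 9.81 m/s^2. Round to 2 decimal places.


Step 1: Ve = Isp * g0 = 235.5 * 9.81
Step 2: Ve = 2310.26 m/s

2310.26


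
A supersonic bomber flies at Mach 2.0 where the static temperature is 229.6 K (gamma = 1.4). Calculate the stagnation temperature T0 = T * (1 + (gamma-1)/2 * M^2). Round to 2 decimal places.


Step 1: (gamma-1)/2 = 0.2
Step 2: M^2 = 4.0
Step 3: 1 + 0.2 * 4.0 = 1.8
Step 4: T0 = 229.6 * 1.8 = 413.28 K

413.28


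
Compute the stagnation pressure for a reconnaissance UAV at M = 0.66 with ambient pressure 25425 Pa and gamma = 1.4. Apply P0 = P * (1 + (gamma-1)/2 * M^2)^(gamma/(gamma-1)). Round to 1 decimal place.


Step 1: (gamma-1)/2 * M^2 = 0.2 * 0.4356 = 0.08712
Step 2: 1 + 0.08712 = 1.08712
Step 3: Exponent gamma/(gamma-1) = 3.5
Step 4: P0 = 25425 * 1.08712^3.5 = 34059.0 Pa

34059.0


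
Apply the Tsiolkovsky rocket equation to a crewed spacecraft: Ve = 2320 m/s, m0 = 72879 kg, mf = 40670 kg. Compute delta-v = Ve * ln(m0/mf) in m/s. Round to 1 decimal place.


Step 1: Mass ratio m0/mf = 72879 / 40670 = 1.79196
Step 2: ln(1.79196) = 0.58331
Step 3: delta-v = 2320 * 0.58331 = 1353.3 m/s

1353.3


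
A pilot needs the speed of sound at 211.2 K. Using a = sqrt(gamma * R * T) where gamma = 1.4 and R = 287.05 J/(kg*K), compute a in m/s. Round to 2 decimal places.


Step 1: gamma * R * T = 1.4 * 287.05 * 211.2 = 84874.944
Step 2: a = sqrt(84874.944) = 291.33 m/s

291.33


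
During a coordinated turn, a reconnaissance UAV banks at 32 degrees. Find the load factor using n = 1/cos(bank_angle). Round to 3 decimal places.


Step 1: Convert 32 degrees to radians = 0.558505
Step 2: cos(32 deg) = 0.848048
Step 3: n = 1 / 0.848048 = 1.179

1.179


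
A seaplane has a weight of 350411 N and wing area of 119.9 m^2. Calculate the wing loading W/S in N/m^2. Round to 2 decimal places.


Step 1: Wing loading = W / S = 350411 / 119.9
Step 2: Wing loading = 2922.53 N/m^2

2922.53


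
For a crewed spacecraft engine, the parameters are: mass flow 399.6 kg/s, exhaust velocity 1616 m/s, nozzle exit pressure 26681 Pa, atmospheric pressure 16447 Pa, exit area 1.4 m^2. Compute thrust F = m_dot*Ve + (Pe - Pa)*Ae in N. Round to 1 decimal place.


Step 1: Momentum thrust = m_dot * Ve = 399.6 * 1616 = 645753.6 N
Step 2: Pressure thrust = (Pe - Pa) * Ae = (26681 - 16447) * 1.4 = 14327.6 N
Step 3: Total thrust F = 645753.6 + 14327.6 = 660081.2 N

660081.2


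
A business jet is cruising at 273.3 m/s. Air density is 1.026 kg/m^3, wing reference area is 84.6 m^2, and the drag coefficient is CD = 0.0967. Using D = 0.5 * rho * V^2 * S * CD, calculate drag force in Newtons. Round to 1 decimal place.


Step 1: Dynamic pressure q = 0.5 * 1.026 * 273.3^2 = 38317.4526 Pa
Step 2: Drag D = q * S * CD = 38317.4526 * 84.6 * 0.0967
Step 3: D = 313468.2 N

313468.2


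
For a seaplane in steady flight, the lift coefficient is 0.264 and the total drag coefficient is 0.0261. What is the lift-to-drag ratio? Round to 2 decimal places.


Step 1: L/D = CL / CD = 0.264 / 0.0261
Step 2: L/D = 10.11

10.11


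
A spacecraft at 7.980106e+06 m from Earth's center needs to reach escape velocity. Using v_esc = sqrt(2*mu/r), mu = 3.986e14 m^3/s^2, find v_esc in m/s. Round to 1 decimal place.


Step 1: 2*mu/r = 2 * 3.986e14 / 7.980106e+06 = 99898422.4019
Step 2: v_esc = sqrt(99898422.4019) = 9994.9 m/s

9994.9


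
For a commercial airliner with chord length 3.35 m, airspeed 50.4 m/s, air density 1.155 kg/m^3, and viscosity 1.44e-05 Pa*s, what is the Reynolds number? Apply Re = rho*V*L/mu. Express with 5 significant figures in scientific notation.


Step 1: Numerator = rho * V * L = 1.155 * 50.4 * 3.35 = 195.0102
Step 2: Re = 195.0102 / 1.44e-05
Step 3: Re = 1.3542e+07

1.3542e+07


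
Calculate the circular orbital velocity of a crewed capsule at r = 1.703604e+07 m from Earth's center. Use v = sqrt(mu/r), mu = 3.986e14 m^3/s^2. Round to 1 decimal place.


Step 1: mu / r = 3.986e14 / 1.703604e+07 = 23397456.2164
Step 2: v = sqrt(23397456.2164) = 4837.1 m/s

4837.1


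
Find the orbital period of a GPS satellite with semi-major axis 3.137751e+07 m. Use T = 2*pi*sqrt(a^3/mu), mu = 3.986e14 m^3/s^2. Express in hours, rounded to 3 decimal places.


Step 1: a^3 / mu = 3.089267e+22 / 3.986e14 = 7.750293e+07
Step 2: sqrt(7.750293e+07) = 8803.575 s
Step 3: T = 2*pi * 8803.575 = 55314.49 s
Step 4: T in hours = 55314.49 / 3600 = 15.365 hours

15.365


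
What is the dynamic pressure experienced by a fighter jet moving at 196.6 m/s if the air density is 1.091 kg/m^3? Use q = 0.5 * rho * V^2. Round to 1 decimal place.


Step 1: V^2 = 196.6^2 = 38651.56
Step 2: q = 0.5 * 1.091 * 38651.56
Step 3: q = 21084.4 Pa

21084.4


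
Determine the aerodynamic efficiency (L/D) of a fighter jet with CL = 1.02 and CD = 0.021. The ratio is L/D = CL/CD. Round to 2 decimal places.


Step 1: L/D = CL / CD = 1.02 / 0.021
Step 2: L/D = 48.57

48.57


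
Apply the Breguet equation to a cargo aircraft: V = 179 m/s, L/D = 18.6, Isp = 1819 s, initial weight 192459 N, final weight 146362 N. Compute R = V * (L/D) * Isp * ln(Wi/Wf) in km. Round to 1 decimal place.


Step 1: Coefficient = V * (L/D) * Isp = 179 * 18.6 * 1819 = 6056178.6 m
Step 2: Wi/Wf = 192459 / 146362 = 1.314952
Step 3: ln(1.314952) = 0.2738
Step 4: R = 6056178.6 * 0.2738 = 1658182.5 m = 1658.2 km

1658.2


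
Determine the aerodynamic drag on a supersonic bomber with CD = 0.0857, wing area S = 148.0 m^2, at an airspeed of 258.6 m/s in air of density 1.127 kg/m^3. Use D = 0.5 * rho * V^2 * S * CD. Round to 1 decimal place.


Step 1: Dynamic pressure q = 0.5 * 1.127 * 258.6^2 = 37683.4765 Pa
Step 2: Drag D = q * S * CD = 37683.4765 * 148.0 * 0.0857
Step 3: D = 477962.1 N

477962.1


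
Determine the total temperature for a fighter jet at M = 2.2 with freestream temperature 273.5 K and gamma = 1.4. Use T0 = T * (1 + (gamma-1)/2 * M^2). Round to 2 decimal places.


Step 1: (gamma-1)/2 = 0.2
Step 2: M^2 = 4.84
Step 3: 1 + 0.2 * 4.84 = 1.968
Step 4: T0 = 273.5 * 1.968 = 538.25 K

538.25


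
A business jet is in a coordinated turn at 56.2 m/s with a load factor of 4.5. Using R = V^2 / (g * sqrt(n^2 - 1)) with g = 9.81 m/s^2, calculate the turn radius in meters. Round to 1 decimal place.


Step 1: V^2 = 56.2^2 = 3158.44
Step 2: n^2 - 1 = 4.5^2 - 1 = 19.25
Step 3: sqrt(19.25) = 4.387482
Step 4: R = 3158.44 / (9.81 * 4.387482) = 73.4 m

73.4


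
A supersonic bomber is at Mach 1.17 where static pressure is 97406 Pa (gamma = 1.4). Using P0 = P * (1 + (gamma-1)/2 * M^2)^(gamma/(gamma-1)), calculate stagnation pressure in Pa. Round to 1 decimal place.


Step 1: (gamma-1)/2 * M^2 = 0.2 * 1.3689 = 0.27378
Step 2: 1 + 0.27378 = 1.27378
Step 3: Exponent gamma/(gamma-1) = 3.5
Step 4: P0 = 97406 * 1.27378^3.5 = 227204.1 Pa

227204.1


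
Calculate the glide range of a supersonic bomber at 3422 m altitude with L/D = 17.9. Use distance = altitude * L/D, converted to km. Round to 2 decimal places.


Step 1: Glide distance = altitude * L/D = 3422 * 17.9 = 61253.8 m
Step 2: Convert to km: 61253.8 / 1000 = 61.25 km

61.25
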